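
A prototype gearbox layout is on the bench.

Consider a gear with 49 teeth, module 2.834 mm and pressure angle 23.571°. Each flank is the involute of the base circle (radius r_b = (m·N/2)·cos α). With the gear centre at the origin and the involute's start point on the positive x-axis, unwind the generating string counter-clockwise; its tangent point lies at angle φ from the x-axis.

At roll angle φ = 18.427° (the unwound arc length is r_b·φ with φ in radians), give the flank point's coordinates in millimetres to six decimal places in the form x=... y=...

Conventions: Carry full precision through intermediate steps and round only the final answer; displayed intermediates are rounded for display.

x=66.846524 y=0.698402

recognized (one wheel, involute flank): single-mesh tooth geometry, m = 2.834, N = 49
pitch radius r_p = m·N/2 = 2.834·49/2 = 69.433000
base radius r_b = r_p·cos α = 69.433000·cos 23.571° = 63.639875
roll angle φ = 18.427° = 0.32161182 rad
x = r_b·(cos φ + φ·sin φ) = 66.846524
y = r_b·(sin φ − φ·cos φ) = 0.698402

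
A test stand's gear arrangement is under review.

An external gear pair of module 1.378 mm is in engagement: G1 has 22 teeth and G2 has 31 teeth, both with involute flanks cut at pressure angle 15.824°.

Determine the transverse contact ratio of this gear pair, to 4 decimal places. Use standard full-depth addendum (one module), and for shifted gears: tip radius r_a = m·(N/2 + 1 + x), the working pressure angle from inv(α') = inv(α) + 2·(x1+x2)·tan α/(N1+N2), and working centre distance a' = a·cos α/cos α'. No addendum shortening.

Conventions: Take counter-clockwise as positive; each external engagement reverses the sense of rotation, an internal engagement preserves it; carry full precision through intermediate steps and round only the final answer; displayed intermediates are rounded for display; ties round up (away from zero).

1.8170

topology: single-mesh involute geometry — m = 1.378, 22T/31T pair
base radii: r_b1 = 14.583570, r_b2 = 20.549576
tip radii: r_a1 = 16.536000, r_a2 = 22.737000
no profile shift: α' = α, a' = a
action lengths: √(r_a1²−r_b1²) = 7.794791, √(r_a2²−r_b2²) = 9.730677
base pitch p_b = π·m·cos α = 4.165058
CR = (7.794791 + 9.730677 − 36.517000·sin 15.82400°)/4.165058 = 1.816996
contact ratio ≈ 1.8170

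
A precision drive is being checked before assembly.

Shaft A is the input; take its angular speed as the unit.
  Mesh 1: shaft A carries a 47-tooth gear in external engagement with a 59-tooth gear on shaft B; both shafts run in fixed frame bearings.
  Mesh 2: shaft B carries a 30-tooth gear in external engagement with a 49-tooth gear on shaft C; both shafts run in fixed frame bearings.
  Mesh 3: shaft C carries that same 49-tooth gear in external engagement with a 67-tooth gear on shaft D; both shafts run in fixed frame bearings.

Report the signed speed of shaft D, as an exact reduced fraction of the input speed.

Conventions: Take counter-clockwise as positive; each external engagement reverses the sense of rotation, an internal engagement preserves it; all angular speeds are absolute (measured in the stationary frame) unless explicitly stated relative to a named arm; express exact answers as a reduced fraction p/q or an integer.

3-mesh fixed-axis compound train (all bearings frame-fixed)
mesh 1 [47T→59T]: |ω|/ω_in = 1×47/59 = 47/59, sense flips to −
mesh 2 [30T→49T]: |ω|/ω_in = (47/59)×30/49 = 1410/2891, sense flips to +
mesh 3 [49T→67T]: |ω|/ω_in = (1410/2891)×49/67 = 1410/3953, sense flips to −
signed output speed (× input speed) = -1410/3953

-1410/3953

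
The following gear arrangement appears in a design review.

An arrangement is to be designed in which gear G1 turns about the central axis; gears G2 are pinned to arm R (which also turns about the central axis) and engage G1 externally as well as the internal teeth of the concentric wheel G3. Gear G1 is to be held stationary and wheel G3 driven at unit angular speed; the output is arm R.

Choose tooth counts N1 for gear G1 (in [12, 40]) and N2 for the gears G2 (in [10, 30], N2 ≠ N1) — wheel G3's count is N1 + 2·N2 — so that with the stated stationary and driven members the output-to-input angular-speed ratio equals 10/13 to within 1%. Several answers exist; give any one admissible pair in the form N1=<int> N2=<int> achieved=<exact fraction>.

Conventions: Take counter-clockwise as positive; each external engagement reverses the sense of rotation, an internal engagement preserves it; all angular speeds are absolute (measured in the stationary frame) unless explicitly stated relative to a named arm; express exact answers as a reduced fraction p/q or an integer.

N1=12 N2=14 achieved=10/13

planetary set to be sized for 10/13 (Willis relation)
Willis with ω_sun = 0: ω_arm/ω_ring = N3/(N1+N3); set equal to 10/13  ⇒  N3/N1 = (10/13)/(1 − 10/13) = 10/3
N3 = N1 + 2·N2  ⇒  N2/N1 = (N3/N1 − 1)/2 = (10/3 − 1)/2 = 7/6
smallest multiple with N1 ≥ 12 and N2 ≥ 10: k = 2  ⇒  N1 = 2·6 = 12, N2 = 2·7 = 14 (N1 ≤ 40, N2 ≤ 30, N2 ≠ N1 ✓), N3 = 12 + 2·14 = 40
check: N3/(N1+N3) with N1 = 12, N3 = 40 gives 10/13; |achieved − target| = 0 ≤ 1/130 ✓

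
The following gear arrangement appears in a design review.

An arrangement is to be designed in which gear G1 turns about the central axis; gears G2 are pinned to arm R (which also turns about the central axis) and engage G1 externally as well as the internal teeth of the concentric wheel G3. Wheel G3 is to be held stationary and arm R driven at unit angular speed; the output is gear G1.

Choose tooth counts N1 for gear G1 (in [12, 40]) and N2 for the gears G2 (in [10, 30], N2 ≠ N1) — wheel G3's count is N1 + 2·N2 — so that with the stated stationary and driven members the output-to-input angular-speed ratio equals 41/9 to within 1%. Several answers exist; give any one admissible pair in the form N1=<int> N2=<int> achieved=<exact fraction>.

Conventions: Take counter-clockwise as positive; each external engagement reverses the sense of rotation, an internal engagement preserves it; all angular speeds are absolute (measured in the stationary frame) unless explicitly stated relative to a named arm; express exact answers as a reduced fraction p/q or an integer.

N1=18 N2=23 achieved=41/9

design class (target 41/9): planetary set
Willis with ω_ring = 0: ω_sun/ω_arm = (N1+N3)/N1; set equal to 41/9  ⇒  N3/N1 = 41/9 − 1 = 32/9
N3 = N1 + 2·N2  ⇒  N2/N1 = (N3/N1 − 1)/2 = (32/9 − 1)/2 = 23/18
smallest multiple with N1 ≥ 12 and N2 ≥ 10: k = 1  ⇒  N1 = 1·18 = 18, N2 = 1·23 = 23 (N1 ≤ 40, N2 ≤ 30, N2 ≠ N1 ✓), N3 = 18 + 2·23 = 64
check: (N1+N3)/N1 with N1 = 18, N3 = 64 gives 41/9; |achieved − target| = 0 ≤ 41/900 ✓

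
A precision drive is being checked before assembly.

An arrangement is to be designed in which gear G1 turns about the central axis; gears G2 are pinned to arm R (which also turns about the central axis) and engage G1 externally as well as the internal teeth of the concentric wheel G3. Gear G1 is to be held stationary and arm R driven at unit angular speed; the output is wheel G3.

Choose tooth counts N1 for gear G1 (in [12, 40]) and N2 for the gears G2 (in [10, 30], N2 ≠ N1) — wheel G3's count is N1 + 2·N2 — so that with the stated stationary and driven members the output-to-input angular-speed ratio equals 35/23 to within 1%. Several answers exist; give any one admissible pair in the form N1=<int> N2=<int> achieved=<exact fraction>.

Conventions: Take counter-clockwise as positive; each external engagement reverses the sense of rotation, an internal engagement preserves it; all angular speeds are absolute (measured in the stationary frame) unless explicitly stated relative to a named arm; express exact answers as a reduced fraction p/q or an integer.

N1=24 N2=11 achieved=35/23

planetary set to be sized for 35/23 (Willis relation)
Willis with ω_sun = 0: ω_ring/ω_arm = (N1+N3)/N3; set equal to 35/23  ⇒  N3/N1 = 1/(35/23 − 1) = 23/12
N3 = N1 + 2·N2  ⇒  N2/N1 = (N3/N1 − 1)/2 = (23/12 − 1)/2 = 11/24
smallest multiple with N1 ≥ 12 and N2 ≥ 10: k = 1  ⇒  N1 = 1·24 = 24, N2 = 1·11 = 11 (N1 ≤ 40, N2 ≤ 30, N2 ≠ N1 ✓), N3 = 24 + 2·11 = 46
check: (N1+N3)/N3 with N1 = 24, N3 = 46 gives 35/23; |achieved − target| = 0 ≤ 7/460 ✓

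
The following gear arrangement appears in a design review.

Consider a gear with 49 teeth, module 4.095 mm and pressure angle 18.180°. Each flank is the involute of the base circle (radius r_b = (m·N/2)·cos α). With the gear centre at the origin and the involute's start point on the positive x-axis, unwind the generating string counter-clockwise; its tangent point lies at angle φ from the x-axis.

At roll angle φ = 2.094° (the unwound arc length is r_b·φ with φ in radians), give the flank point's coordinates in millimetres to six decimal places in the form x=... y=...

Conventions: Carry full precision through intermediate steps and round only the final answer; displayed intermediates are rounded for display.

x=95.382891 y=0.001551

recognized (one wheel, involute flank): single-mesh tooth geometry, m = 4.095, N = 49
pitch radius r_p = m·N/2 = 4.095·49/2 = 100.327500
base radius r_b = r_p·cos α = 100.327500·cos 18.180° = 95.319253
roll angle φ = 2.094° = 0.03654719 rad
x = r_b·(cos φ + φ·sin φ) = 95.382891
y = r_b·(sin φ − φ·cos φ) = 0.001551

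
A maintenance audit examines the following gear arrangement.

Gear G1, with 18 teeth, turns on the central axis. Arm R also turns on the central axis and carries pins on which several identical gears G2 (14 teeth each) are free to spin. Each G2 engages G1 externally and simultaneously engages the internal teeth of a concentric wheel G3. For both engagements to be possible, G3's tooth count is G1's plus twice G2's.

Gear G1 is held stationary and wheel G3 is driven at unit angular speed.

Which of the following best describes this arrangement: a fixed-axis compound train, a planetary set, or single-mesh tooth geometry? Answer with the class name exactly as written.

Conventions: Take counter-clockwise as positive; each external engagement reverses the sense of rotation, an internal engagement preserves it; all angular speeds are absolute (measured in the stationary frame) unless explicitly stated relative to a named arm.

planetary set

planetary set (18T centre, 14T on arm, 46T internal) — Willis relation
classification: planetary set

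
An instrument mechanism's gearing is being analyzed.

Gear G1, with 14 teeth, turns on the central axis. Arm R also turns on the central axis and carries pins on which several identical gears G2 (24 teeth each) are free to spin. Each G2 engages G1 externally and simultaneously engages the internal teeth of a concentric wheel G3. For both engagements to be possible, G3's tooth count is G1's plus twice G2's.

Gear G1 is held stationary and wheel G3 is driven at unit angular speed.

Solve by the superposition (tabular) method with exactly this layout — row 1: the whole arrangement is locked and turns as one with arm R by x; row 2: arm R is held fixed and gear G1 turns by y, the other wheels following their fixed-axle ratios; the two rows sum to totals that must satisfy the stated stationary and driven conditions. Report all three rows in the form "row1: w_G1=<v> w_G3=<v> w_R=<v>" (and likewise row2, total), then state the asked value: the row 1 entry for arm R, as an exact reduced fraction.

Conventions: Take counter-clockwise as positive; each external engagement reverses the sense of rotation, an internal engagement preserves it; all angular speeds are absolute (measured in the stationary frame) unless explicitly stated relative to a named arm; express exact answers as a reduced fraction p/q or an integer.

class = planetary set [G3 = 14+2·24 = 62; Willis about the carrier]
row 1 (train locked, turned with arm): all members turn x
row 2 — arm fixed, fixed-axis ratios: sun y, ring −(14/62)·y, arm 0
boundary: total ω_sun = x + y = 0 and total ω_ring = x − (14/62)·y = 1  ⇒  y = -31/38, x = 31/38
row 2 ring = −(14/62)·(-31/38) = 7/38
totals (row 1 + row 2): sun 31/38 + (-31/38) = 0, ring 31/38 + 7/38 = 1, arm 31/38 + 0 = 31/38
asked cell (row1, arm) = 31/38

row1: w_G1=31/38 w_G3=31/38 w_R=31/38
row2: w_G1=-31/38 w_G3=7/38 w_R=0
total: w_G1=0 w_G3=1 w_R=31/38
asked value: 31/38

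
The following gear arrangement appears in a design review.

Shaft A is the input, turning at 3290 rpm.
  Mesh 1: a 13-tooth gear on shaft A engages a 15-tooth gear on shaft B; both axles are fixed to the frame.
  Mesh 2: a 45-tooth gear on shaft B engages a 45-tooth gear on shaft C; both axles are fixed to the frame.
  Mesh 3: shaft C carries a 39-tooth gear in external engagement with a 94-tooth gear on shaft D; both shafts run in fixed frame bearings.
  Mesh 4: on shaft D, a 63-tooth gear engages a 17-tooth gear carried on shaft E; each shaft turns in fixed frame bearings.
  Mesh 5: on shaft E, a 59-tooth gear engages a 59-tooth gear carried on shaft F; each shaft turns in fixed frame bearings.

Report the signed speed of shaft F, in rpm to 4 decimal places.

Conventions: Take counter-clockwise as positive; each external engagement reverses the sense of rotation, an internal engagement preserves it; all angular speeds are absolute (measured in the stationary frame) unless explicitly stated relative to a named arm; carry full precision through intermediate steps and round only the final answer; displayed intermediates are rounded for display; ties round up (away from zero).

-4384.0588 rpm

recognized (6 fixed axles, 5 meshes): fixed-axis compound train
mesh 1 [13T→15T]: ω = 3290.0000×13/15 = 2851.3333 rpm, sense flips to −
mesh 2 [45T→45T]: ω = 2851.3333×45/45 = 2851.3333 rpm, sense flips to +
mesh 3 [39T→94T]: ω = 2851.3333×39/94 = 1183.0000 rpm, sense flips to −
mesh 4 [63T→17T]: ω = 1183.0000×63/17 = 4384.0588 rpm, sense flips to +
mesh 5 [59T→59T]: ω = 4384.0588×59/59 = 4384.0588 rpm, sense flips to −
signed output speed = -4384.0588 rpm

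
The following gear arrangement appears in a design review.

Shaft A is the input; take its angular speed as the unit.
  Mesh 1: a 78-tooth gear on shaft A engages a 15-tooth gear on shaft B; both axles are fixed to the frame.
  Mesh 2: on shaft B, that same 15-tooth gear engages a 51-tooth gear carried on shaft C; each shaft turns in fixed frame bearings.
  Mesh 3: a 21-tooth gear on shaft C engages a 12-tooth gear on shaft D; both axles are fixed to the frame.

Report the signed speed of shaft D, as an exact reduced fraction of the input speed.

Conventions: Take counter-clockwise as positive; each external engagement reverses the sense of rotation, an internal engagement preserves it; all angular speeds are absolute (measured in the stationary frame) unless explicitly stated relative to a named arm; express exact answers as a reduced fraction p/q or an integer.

-91/34

3-mesh fixed-axis compound train (all bearings frame-fixed)
mesh 1 [78T→15T]: |ω|/ω_in = 1×78/15 = 26/5, sense flips to −
mesh 2 [15T→51T]: |ω|/ω_in = (26/5)×15/51 = 26/17, sense flips to +
mesh 3 [21T→12T]: |ω|/ω_in = (26/17)×21/12 = 91/34, sense flips to −
signed output speed (× input speed) = -91/34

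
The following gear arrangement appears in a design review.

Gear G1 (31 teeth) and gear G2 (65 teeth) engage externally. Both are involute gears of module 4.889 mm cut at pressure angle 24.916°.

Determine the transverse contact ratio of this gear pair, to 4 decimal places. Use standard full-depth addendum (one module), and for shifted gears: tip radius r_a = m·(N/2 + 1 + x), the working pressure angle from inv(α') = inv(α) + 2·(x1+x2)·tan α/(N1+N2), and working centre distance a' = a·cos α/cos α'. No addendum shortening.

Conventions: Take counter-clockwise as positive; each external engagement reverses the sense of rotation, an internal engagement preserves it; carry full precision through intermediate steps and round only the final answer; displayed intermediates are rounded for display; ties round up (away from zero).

1.5226

recognized (one external pair, fixed centres): single-mesh tooth geometry, m = 4.889, N1 = 31, N2 = 65
base radii: r_b1 = 68.726429, r_b2 = 144.103804
tip radii: r_a1 = 80.668500, r_a2 = 163.781500
no profile shift: α' = α, a' = a
action lengths: √(r_a1²−r_b1²) = 42.238428, √(r_a2²−r_b2²) = 77.836197
base pitch p_b = π·m·cos α = 13.929706
CR = (42.238428 + 77.836197 − 234.672000·sin 24.91600°)/13.929706 = 1.522636
contact ratio ≈ 1.5226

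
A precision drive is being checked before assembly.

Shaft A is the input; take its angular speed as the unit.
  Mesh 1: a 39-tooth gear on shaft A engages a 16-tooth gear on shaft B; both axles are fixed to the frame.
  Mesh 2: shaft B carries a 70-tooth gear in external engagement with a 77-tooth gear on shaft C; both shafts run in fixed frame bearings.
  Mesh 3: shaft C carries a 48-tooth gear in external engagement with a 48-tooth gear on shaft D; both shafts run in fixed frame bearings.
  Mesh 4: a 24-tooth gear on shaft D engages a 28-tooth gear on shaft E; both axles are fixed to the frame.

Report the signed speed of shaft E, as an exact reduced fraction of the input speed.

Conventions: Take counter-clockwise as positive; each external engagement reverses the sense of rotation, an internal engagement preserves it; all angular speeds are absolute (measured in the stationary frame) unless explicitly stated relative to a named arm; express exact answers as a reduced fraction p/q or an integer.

4-mesh fixed-axis compound train (all bearings frame-fixed)
mesh 1 [39T→16T]: |ω|/ω_in = 1×39/16 = 39/16, sense flips to −
mesh 2 [70T→77T]: |ω|/ω_in = (39/16)×70/77 = 195/88, sense flips to +
mesh 3 [48T→48T]: |ω|/ω_in = (195/88)×48/48 = 195/88, sense flips to −
mesh 4 [24T→28T]: |ω|/ω_in = (195/88)×24/28 = 585/308, sense flips to +
signed output speed (× input speed) = 585/308

585/308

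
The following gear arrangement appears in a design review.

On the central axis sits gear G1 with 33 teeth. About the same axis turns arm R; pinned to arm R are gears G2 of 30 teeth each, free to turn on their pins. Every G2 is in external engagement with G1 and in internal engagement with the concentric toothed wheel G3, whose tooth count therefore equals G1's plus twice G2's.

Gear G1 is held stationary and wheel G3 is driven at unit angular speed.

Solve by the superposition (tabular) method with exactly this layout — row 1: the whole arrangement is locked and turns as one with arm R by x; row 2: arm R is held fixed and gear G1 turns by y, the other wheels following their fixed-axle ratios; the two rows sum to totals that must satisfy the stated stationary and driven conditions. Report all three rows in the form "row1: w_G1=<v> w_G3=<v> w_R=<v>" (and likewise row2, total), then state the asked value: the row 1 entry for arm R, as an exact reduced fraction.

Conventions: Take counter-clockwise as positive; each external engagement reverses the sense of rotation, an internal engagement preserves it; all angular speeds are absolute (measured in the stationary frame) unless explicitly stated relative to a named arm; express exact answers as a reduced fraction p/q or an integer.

recognized (axles ride arm R): planetary set, 33/30/93 teeth
row 1 — lock + rotate with arm: ω_sun = ω_ring = ω_arm = x
row 2 (arm held, sun turns y): ω_ring = −(33/93)·y, ω_arm = 0
boundary: total ω_sun = x + y = 0 and total ω_ring = x − (33/93)·y = 1  ⇒  y = -31/42, x = 31/42
row 2 ring = −(33/93)·(-31/42) = 11/42
totals (row 1 + row 2): sun 31/42 + (-31/42) = 0, ring 31/42 + 11/42 = 1, arm 31/42 + 0 = 31/42
asked cell (row1, arm) = 31/42

row1: w_G1=31/42 w_G3=31/42 w_R=31/42
row2: w_G1=-31/42 w_G3=11/42 w_R=0
total: w_G1=0 w_G3=1 w_R=31/42
asked value: 31/42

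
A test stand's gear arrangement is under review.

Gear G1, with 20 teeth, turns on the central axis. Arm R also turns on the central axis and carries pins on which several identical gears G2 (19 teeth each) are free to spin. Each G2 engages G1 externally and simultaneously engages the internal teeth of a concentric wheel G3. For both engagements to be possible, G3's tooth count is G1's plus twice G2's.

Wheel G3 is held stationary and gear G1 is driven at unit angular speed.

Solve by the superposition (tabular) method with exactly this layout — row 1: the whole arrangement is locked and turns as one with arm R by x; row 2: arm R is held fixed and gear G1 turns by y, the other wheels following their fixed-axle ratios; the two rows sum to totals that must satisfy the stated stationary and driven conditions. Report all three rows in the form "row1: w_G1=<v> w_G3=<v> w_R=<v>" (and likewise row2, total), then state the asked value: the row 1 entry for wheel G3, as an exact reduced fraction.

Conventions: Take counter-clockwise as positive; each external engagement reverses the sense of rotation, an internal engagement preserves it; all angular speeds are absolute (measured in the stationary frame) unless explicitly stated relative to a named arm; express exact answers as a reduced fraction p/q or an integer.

recognized (axles ride arm R): planetary set, 20/19/58 teeth
row 1 (train locked, turned with arm): all members turn x
superposition row 2 [arm held]: sun y, ring −(20/58)·y, arm 0
boundary: total ω_ring = x − (20/58)·y = 0 and total ω_sun = x + y = 1  ⇒  y = 29/39, x = 10/39
row 2 ring = −(20/58)·29/39 = -10/39
totals (row 1 + row 2): sun 10/39 + 29/39 = 1, ring 10/39 + (-10/39) = 0, arm 10/39 + 0 = 10/39
asked cell (row1, ring) = 10/39

row1: w_G1=10/39 w_G3=10/39 w_R=10/39
row2: w_G1=29/39 w_G3=-10/39 w_R=0
total: w_G1=1 w_G3=0 w_R=10/39
asked value: 10/39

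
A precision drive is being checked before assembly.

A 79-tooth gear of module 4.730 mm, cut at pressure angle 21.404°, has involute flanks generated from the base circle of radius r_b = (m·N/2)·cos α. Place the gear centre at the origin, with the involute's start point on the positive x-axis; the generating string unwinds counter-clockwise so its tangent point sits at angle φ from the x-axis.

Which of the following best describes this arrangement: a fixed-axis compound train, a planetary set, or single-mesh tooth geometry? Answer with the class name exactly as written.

single-mesh tooth geometry

class = single-mesh tooth geometry [base-circle involute, m = 4.730, 79T]
classification: single-mesh tooth geometry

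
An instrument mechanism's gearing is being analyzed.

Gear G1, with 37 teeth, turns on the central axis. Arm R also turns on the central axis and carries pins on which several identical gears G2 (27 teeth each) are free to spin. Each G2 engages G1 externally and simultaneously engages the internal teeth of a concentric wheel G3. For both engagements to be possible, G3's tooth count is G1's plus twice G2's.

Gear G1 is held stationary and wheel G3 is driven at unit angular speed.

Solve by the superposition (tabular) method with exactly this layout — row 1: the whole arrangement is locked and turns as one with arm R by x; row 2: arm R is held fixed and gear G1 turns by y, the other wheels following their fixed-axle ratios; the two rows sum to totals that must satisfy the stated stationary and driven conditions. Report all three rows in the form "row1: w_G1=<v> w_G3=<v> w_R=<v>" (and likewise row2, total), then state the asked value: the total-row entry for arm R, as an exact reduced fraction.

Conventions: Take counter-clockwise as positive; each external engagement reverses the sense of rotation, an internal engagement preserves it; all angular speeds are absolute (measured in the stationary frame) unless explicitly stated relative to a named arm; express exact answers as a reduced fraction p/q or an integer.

row1: w_G1=91/128 w_G3=91/128 w_R=91/128
row2: w_G1=-91/128 w_G3=37/128 w_R=0
total: w_G1=0 w_G3=1 w_R=91/128
asked value: 91/128

recognized (axles ride arm R): planetary set, 37/27/91 teeth
superposition row 1 [locked train]: every member turns x
superposition row 2 [arm held]: sun y, ring −(37/91)·y, arm 0
boundary: total ω_sun = x + y = 0 and total ω_ring = x − (37/91)·y = 1  ⇒  y = -91/128, x = 91/128
row 2 ring = −(37/91)·(-91/128) = 37/128
totals (row 1 + row 2): sun 91/128 + (-91/128) = 0, ring 91/128 + 37/128 = 1, arm 91/128 + 0 = 91/128
asked cell (total, arm) = 91/128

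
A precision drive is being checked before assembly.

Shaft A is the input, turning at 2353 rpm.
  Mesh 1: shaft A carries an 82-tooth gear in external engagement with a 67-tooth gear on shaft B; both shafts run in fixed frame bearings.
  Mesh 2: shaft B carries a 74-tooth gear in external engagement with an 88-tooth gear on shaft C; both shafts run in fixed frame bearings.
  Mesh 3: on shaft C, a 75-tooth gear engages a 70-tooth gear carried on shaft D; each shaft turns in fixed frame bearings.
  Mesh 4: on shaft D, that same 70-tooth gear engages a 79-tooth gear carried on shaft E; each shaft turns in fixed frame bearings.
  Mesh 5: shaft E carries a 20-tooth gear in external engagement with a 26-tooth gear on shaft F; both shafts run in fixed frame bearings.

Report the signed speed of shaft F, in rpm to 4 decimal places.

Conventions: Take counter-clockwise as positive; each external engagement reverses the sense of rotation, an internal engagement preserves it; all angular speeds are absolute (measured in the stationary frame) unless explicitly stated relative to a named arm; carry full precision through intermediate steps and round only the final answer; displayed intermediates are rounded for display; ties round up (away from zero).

-1768.4828 rpm

class = fixed-axis compound train [5 meshes; 5 ratios multiply, 5 sense flips]
mesh 1 [82T→67T]: ω = 2353.0000×82/67 = 2879.7910 rpm, sense flips to −
mesh 2 [74T→88T]: ω = 2879.7910×74/88 = 2421.6425 rpm, sense flips to +
mesh 3 [75T→70T]: ω = 2421.6425×75/70 = 2594.6169 rpm, sense flips to −
mesh 4 [70T→79T]: ω = 2594.6169×70/79 = 2299.0277 rpm, sense flips to +
mesh 5 [20T→26T]: ω = 2299.0277×20/26 = 1768.4828 rpm, sense flips to −
signed output speed = -1768.4828 rpm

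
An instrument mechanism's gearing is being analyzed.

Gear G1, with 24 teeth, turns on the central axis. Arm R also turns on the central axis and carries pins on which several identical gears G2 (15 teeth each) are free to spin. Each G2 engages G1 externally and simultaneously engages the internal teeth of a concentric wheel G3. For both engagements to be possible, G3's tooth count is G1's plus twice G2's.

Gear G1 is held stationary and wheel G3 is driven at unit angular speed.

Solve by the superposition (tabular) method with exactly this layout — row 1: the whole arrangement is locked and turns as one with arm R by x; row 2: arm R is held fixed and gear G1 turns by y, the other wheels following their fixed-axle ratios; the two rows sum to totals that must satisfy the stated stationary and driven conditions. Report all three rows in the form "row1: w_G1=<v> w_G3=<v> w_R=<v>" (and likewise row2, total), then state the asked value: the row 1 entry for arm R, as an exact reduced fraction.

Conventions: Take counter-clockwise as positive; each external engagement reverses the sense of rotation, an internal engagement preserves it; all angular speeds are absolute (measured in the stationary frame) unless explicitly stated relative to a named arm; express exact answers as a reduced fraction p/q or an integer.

row1: w_G1=9/13 w_G3=9/13 w_R=9/13
row2: w_G1=-9/13 w_G3=4/13 w_R=0
total: w_G1=0 w_G3=1 w_R=9/13
asked value: 9/13

planetary set (24T centre, 15T on arm, 54T internal) — Willis relation
row 1 — lock + rotate with arm: ω_sun = ω_ring = ω_arm = x
superposition row 2 [arm held]: sun y, ring −(24/54)·y, arm 0
boundary: total ω_sun = x + y = 0 and total ω_ring = x − (24/54)·y = 1  ⇒  y = -9/13, x = 9/13
row 2 ring = −(24/54)·(-9/13) = 4/13
totals (row 1 + row 2): sun 9/13 + (-9/13) = 0, ring 9/13 + 4/13 = 1, arm 9/13 + 0 = 9/13
asked cell (row1, arm) = 9/13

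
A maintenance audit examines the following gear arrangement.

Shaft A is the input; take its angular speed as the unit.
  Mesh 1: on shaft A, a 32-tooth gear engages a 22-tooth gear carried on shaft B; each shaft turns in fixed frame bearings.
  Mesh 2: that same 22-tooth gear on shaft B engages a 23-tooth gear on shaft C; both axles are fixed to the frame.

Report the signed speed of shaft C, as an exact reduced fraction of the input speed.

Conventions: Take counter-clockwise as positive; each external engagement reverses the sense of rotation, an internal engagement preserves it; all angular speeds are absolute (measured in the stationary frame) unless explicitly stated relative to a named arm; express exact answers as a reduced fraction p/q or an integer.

2-mesh fixed-axis compound train (all bearings frame-fixed)
mesh 1 [32T→22T]: |ω|/ω_in = 1×32/22 = 16/11, sense flips to −
mesh 2 [22T→23T]: |ω|/ω_in = (16/11)×22/23 = 32/23, sense flips to +
signed output speed (× input speed) = 32/23

32/23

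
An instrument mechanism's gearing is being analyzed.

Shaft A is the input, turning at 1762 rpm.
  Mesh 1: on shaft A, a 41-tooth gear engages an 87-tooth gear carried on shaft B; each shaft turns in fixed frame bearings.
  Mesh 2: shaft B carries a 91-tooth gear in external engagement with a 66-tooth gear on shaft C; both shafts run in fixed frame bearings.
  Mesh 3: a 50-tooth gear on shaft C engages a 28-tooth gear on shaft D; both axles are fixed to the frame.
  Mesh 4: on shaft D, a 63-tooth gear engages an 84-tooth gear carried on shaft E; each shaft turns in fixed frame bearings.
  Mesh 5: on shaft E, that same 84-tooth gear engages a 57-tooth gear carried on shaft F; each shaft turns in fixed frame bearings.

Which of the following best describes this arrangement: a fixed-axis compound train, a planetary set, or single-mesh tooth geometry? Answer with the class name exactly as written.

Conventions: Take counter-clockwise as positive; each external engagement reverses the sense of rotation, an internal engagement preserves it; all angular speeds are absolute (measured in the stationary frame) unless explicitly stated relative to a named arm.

topology: fixed-axis compound train — 5 meshes, A→F
classification: fixed-axis compound train

fixed-axis compound train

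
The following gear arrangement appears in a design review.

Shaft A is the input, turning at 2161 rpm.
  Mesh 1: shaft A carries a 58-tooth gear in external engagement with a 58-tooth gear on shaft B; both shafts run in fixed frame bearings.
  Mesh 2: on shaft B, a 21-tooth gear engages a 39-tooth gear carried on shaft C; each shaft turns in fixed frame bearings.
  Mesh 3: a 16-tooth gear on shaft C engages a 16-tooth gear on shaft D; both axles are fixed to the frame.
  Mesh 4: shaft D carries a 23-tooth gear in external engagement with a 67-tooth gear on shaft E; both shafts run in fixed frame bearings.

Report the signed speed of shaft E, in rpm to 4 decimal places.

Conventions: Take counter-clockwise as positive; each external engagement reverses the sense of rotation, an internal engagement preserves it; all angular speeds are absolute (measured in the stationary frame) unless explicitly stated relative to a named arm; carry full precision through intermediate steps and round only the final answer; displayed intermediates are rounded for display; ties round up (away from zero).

+399.4501 rpm

class = fixed-axis compound train [4 meshes; 4 ratios multiply, 4 sense flips]
mesh 1 [58T→58T]: ω = 2161.0000×58/58 = 2161.0000 rpm, sense flips to −
mesh 2 [21T→39T]: ω = 2161.0000×21/39 = 1163.6154 rpm, sense flips to +
mesh 3 [16T→16T]: ω = 1163.6154×16/16 = 1163.6154 rpm, sense flips to −
mesh 4 [23T→67T]: ω = 1163.6154×23/67 = 399.4501 rpm, sense flips to +
signed output speed = +399.4501 rpm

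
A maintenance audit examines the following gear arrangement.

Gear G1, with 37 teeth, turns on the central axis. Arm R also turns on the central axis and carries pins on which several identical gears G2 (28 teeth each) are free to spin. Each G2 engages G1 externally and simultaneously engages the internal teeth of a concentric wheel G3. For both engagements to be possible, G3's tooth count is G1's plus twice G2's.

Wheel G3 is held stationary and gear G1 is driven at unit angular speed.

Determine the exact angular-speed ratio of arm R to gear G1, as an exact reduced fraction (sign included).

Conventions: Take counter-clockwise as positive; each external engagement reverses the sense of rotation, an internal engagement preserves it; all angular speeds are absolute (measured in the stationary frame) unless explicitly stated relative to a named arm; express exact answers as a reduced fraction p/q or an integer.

class = planetary set [G3 = 37+2·28 = 93; Willis about the carrier]
ring teeth: 37 + 2·28 = 93
37(ω_sun−ω_arm) = −93(ω_ring−ω_arm),  ω_ring = 0, ω_sun = 1
37(1−ω_arm) = −93(0−ω_arm)  ⇒  130·ω_arm = 37  ⇒  ω_arm = 37/130
ω_out/ω_in = 37/130

37/130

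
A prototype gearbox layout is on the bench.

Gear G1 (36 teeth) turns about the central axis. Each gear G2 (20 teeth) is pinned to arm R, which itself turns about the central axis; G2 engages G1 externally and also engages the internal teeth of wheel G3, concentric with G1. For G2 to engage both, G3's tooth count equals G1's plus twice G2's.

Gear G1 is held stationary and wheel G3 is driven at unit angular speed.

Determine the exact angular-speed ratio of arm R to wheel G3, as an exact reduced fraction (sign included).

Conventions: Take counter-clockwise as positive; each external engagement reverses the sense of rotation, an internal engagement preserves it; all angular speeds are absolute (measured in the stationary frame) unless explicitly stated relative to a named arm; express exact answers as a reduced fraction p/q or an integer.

planetary set (36T centre, 20T on arm, 76T internal) — Willis relation
ring teeth: 36 + 2·20 = 76
36(ω_sun−ω_arm) = −76(ω_ring−ω_arm),  ω_sun = 0, ω_ring = 1
36(0−ω_arm) = −76(1−ω_arm)  ⇒  112·ω_arm = 76  ⇒  ω_arm = 19/28
ω_out/ω_in = 19/28

19/28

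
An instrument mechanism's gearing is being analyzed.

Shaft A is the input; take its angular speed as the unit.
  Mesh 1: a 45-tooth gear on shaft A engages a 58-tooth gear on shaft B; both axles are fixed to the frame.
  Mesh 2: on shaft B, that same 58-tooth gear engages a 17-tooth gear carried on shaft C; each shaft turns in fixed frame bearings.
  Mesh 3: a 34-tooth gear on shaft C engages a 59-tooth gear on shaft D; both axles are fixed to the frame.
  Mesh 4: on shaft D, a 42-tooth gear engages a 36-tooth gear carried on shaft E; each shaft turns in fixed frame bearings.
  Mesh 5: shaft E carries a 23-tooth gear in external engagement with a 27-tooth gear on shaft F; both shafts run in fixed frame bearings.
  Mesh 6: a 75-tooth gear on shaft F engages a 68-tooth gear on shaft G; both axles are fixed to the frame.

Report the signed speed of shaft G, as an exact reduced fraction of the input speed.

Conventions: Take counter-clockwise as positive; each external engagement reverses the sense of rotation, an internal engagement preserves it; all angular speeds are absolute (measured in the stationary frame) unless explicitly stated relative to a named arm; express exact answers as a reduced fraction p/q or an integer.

20125/12036

6-mesh fixed-axis compound train (all bearings frame-fixed)
mesh 1 [45T→58T]: |ω|/ω_in = 1×45/58 = 45/58, sense flips to −
mesh 2 [58T→17T]: |ω|/ω_in = (45/58)×58/17 = 45/17, sense flips to +
mesh 3 [34T→59T]: |ω|/ω_in = (45/17)×34/59 = 90/59, sense flips to −
mesh 4 [42T→36T]: |ω|/ω_in = (90/59)×42/36 = 105/59, sense flips to +
mesh 5 [23T→27T]: |ω|/ω_in = (105/59)×23/27 = 805/531, sense flips to −
mesh 6 [75T→68T]: |ω|/ω_in = (805/531)×75/68 = 20125/12036, sense flips to +
signed output speed (× input speed) = 20125/12036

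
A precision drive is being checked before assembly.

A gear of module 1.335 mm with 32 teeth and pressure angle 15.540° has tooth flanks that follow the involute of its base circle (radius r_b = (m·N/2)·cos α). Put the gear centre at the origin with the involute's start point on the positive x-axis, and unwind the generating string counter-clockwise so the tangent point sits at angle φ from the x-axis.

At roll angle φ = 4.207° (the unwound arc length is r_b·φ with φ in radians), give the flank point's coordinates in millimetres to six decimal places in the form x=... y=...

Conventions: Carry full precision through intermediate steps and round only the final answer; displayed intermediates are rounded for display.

class = single-mesh tooth geometry [base-circle involute, m = 1.335, 32T]
pitch radius r_p = m·N/2 = 1.335·32/2 = 21.360000
base radius r_b = r_p·cos α = 21.360000·cos 15.540° = 20.579156
roll angle φ = 4.207° = 0.07342600 rad
x = r_b·(cos φ + φ·sin φ) = 20.634557
y = r_b·(sin φ − φ·cos φ) = 0.002714

x=20.634557 y=0.002714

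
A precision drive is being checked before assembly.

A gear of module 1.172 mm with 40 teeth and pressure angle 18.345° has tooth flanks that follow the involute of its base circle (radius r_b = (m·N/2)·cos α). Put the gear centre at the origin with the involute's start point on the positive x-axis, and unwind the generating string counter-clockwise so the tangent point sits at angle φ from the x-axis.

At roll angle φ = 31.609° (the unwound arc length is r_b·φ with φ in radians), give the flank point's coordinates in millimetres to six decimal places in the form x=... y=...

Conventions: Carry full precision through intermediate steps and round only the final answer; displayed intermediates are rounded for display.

recognized (one wheel, involute flank): single-mesh tooth geometry, m = 1.172, N = 40
pitch radius r_p = m·N/2 = 1.172·40/2 = 23.440000
base radius r_b = r_p·cos α = 23.440000·cos 18.345° = 22.248746
roll angle φ = 31.609° = 0.55168112 rad
x = r_b·(cos φ + φ·sin φ) = 25.381181
y = r_b·(sin φ − φ·cos φ) = 1.207738

x=25.381181 y=1.207738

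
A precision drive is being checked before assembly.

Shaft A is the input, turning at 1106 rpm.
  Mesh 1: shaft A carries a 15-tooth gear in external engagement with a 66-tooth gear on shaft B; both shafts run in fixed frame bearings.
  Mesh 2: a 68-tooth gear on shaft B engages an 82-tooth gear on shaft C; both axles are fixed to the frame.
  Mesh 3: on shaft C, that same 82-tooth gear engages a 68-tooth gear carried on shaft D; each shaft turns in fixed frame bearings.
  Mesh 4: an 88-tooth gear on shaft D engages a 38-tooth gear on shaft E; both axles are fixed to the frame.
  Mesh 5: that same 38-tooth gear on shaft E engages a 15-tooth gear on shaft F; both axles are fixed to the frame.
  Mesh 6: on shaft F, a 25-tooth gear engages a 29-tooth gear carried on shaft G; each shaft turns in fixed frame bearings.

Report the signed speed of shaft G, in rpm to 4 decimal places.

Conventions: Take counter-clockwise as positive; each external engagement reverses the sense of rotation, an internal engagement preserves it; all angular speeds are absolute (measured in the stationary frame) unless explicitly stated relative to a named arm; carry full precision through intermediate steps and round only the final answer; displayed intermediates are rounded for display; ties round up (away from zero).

+1271.2644 rpm

topology: fixed-axis compound train — 6 meshes, A→G
mesh 1 [15T→66T]: ω = 1106.0000×15/66 = 251.3636 rpm, sense flips to −
mesh 2 [68T→82T]: ω = 251.3636×68/82 = 208.4479 rpm, sense flips to +
mesh 3 [82T→68T]: ω = 208.4479×82/68 = 251.3636 rpm, sense flips to −
mesh 4 [88T→38T]: ω = 251.3636×88/38 = 582.1053 rpm, sense flips to +
mesh 5 [38T→15T]: ω = 582.1053×38/15 = 1474.6667 rpm, sense flips to −
mesh 6 [25T→29T]: ω = 1474.6667×25/29 = 1271.2644 rpm, sense flips to +
signed output speed = +1271.2644 rpm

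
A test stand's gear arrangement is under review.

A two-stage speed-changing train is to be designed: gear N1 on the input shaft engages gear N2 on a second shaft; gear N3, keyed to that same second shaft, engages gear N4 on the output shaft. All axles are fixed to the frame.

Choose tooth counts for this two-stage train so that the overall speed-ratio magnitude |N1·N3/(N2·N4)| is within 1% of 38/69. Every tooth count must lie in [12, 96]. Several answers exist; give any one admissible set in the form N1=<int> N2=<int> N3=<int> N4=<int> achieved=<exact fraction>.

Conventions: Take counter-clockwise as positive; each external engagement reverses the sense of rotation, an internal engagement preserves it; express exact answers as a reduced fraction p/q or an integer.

N1=12 N2=18 N3=19 N4=23 achieved=38/69

topology: fixed-axis compound train — 2 stages, target 38/69
target = 38/69 in lowest terms: an exact hit needs N1·N3 = k·38 and N2·N4 = k·69 for one integer k, every count in [12, 96]; additionally prefer no 1:1 stage (N1 ≠ N2, N3 ≠ N4)
k = 1…5: no 1:1-free in-range split of k·38 and k·69 into factor pairs; take k = 6
k = 6: N1·N3 = 228 = 12·19, N2·N4 = 414 = 18·23
achieved = 12·19/(18·23) = 38/69; |achieved − target| = 0 ≤ 19/3450 ✓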